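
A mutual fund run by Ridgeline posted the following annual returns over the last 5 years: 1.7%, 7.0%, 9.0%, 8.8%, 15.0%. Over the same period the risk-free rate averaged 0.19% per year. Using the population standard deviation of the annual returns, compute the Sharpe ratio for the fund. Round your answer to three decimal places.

1.902

r̄ = (1.7 + 7 + 9 + 8.8 + 15) / 5 = 8.3000%
Σ(r − r̄)² = (1.7 − 8.3000)² + (7 − 8.3000)² + (9 − 8.3000)² + … = 90.8800
σ = √[90.8800 / 5] = 4.2633%
Sharpe = (r̄ − rf) / σ = (8.3000 − 0.19) / 4.2633 = 8.1100 / 4.2633 = 1.9023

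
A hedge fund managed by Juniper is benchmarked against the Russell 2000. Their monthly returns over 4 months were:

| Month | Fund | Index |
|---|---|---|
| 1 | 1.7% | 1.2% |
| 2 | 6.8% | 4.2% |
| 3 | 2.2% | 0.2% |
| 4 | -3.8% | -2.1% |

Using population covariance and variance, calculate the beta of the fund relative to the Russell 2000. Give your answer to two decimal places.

r̄p = 1.7250%,  r̄m = 0.8750%
Cov = Σ(rp − r̄p)(rm − r̄m) / 4 = 8.2456
Var(rm) = Σ(rm − r̄m)² / 4 = 5.1169
β = Cov / Var = 8.2456 / 5.1169 = 1.6114

1.61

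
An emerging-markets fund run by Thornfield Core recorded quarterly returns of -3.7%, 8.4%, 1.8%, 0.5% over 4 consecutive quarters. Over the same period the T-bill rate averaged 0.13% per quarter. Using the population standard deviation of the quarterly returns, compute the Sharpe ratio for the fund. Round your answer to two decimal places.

Mean return μ = 7.00 / 4 = 1.7500%
Σ(r − μ)² = 75.4900; population σ = √(75.4900/4) = 4.3442%
Sharpe = (μ − rf) / σ = (1.7500 − 0.13) / 4.3442 = 1.6200 / 4.3442 = 0.3729

0.37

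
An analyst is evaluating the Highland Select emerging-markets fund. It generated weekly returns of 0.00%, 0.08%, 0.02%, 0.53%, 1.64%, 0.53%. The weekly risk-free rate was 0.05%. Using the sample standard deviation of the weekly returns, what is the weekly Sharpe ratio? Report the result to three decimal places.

0.667

r̄ = (0 + 0.08 + 0.02 + 0.53 + 1.64 + 0.53) / 6 = 2.800 / 6 = 0.4667%
Σ(r − r̄)² = (0 − 0.4667)² + (0.08 − 0.4667)² + … = 1.9515
σ = √[1.9515 / 5] = 0.6247%
Sharpe = (r̄ − rf) / σ = (0.4667 − 0.05) / 0.6247 = 0.4167 / 0.6247 = 0.6670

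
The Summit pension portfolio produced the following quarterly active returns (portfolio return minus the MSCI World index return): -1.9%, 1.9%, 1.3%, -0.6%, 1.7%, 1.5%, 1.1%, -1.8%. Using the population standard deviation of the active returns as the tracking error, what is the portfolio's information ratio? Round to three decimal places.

r̄ = (-1.9 + 1.9 + 1.3 − 0.6 + 1.7 + 1.5 + 1.1 − 1.8) / 8 = 3.20 / 8 = 0.4000%
Σ(r − r̄)² = (-1.9 − 0.4000)² + (1.9 − 0.4000)² + (1.3 − 0.4000)² + … = 17.5800
σ = √[17.5800 / 8] = 1.4824%
IR = r̄ / tracking error = 0.4000 / 1.4824 = 0.2698

0.270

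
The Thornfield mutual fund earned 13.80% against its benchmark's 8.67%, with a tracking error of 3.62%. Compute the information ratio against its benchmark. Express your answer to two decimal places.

1.42

IR = (Rp − Rb) / TE = (13.80% − 8.67%) / 3.62% = 5.13% / 3.62% = 1.4171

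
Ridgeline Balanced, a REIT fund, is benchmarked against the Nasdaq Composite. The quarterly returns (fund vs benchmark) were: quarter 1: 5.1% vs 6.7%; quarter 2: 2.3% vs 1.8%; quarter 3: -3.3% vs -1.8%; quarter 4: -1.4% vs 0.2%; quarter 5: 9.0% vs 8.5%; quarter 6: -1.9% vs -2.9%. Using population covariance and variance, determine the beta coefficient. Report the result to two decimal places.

r̄p = 1.6333%,  r̄m = 2.0833%
Cov = Σ(rp − r̄p)(rm − r̄m) / 6 = 17.5939
Var(rm) = Σ(rm − r̄m)² / 6 = 17.6714
β = Cov / Var = 17.5939 / 17.6714 = 0.9956

1.00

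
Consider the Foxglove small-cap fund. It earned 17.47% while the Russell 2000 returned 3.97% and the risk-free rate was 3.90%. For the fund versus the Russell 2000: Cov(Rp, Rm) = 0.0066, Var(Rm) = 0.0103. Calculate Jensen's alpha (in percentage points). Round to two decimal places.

13.53

β = Cov / Var = 0.0066 / 0.0103 = 0.6408
E[R] = Rf + β(Rm − Rf) = 3.90% + 0.6408 × (3.97% − 3.90%) = 3.9449%
α = Rp − E[R] = 17.47% − 3.9449% = 13.5251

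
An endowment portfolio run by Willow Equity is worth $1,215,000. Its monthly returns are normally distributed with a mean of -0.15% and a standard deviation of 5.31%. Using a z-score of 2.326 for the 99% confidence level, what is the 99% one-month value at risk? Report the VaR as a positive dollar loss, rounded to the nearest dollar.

$151,888

Return at the 99% tail: μ − z·σ = -0.15% − 2.326 × 5.31% = -0.15 − 12.35106 = -12.50106%
VaR = −(-12.50106%) × $1,215,000 = 12.50106% × $1,215,000 = $151,888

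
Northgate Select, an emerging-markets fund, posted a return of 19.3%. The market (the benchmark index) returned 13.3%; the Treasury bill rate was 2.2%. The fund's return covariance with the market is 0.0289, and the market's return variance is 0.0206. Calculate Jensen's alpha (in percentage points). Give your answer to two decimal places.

β = Cov / Var = 0.0289 / 0.0206 = 1.4029
E[R] = Rf + β(Rm − Rf) = 2.2% + 1.4029 × (13.3% − 2.2%) = 17.7722%
α = Rp − E[R] = 19.3% − 17.7722% = 1.5278

1.53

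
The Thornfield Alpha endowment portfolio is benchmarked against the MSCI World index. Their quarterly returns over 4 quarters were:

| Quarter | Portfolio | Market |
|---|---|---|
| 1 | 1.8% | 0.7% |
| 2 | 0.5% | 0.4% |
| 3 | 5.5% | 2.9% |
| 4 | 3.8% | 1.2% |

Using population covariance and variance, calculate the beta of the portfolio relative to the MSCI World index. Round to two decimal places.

r̄p = 2.9000%,  r̄m = 1.3000%
Cov = Σ(rp − r̄p)(rm − r̄m) / 4 = 1.7225
Var(rm) = Σ(rm − r̄m)² / 4 = 0.9350
β = Cov / Var = 1.7225 / 0.9350 = 1.8422

1.84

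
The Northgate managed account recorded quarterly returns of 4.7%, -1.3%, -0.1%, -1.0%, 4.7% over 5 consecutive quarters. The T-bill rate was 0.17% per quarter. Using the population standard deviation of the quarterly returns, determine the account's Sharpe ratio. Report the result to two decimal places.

Mean return μ = 7.00 / 5 = 1.4000%
Σ(r − μ)² = 37.0800; population σ = √(37.0800/5) = 2.7232%
Sharpe = (μ − rf) / σ = (1.4000 − 0.17) / 2.7232 = 1.2300 / 2.7232 = 0.4517

0.45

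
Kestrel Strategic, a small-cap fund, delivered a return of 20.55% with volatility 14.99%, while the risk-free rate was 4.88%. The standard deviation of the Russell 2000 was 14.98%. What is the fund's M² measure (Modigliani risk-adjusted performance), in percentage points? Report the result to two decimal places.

Sharpe = (Rp − Rf) / σp = (20.55% − 4.88%) / 14.99% = 1.0454
M² = Rf + Sharpe × σm = 4.88% + 1.0454 × 14.98% = 20.5401%

20.54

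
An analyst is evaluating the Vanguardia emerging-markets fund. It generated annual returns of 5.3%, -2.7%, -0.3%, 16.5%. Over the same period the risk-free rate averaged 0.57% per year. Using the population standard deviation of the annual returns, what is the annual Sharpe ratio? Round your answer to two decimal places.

μ = (5.3 − 2.7 − 0.3 + 16.5) / 4 = 4.7000%
Σ(r − μ)² = (5.3 − 4.7000)² + (-2.7 − 4.7000)² + … = 219.3600
population σ = √(219.3600 / 4) = √54.8400 = 7.4054%
Sharpe = (μ − rf) / σ = (4.7000 − 0.57) / 7.4054 = 4.1300 / 7.4054 = 0.5577

0.56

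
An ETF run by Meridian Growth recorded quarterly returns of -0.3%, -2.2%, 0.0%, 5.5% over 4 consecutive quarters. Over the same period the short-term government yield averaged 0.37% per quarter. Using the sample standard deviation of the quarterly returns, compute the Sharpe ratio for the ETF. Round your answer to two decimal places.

0.11

Mean return r̄ = 3.00 / 4 = 0.7500%
Sample std dev = √[32.9300 / 3] = 3.3131%
Sharpe = (r̄ − rf) / σ = (0.7500 − 0.37) / 3.3131 = 0.3800 / 3.3131 = 0.1147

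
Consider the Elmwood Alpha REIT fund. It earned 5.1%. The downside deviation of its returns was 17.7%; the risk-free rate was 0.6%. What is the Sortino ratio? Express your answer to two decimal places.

Sortino = (Rp − Rf) / σd = (5.1% − 0.6%) / 17.7% = 4.50% / 17.7% = 0.2542

0.25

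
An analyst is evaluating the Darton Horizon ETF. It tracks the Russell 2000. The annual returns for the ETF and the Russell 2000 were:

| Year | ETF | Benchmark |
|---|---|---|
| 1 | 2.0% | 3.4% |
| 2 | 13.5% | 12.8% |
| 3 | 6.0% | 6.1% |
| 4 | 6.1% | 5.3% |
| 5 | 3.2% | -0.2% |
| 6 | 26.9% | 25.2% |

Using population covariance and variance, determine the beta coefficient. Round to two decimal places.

r̄p = 9.6167%,  r̄m = 8.7667%
Cov = Σ(rp − r̄p)(rm − r̄m) / 6 = 69.9889
Var(rm) = Σ(rm − r̄m)² / 6 = 69.1089
β = Cov / Var = 69.9889 / 69.1089 = 1.0127

1.01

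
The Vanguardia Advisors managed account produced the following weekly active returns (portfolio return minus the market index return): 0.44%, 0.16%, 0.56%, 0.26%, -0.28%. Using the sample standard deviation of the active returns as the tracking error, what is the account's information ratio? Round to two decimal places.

0.70

Mean return μ = 1.140 / 5 = 0.2280%
Sample std dev = √[0.4189 / 4] = 0.3236%
IR = μ / tracking error = 0.2280 / 0.3236 = 0.7046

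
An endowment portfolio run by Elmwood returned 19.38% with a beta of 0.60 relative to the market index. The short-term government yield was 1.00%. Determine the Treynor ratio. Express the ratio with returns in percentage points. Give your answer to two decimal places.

Treynor = (Rp − Rf) / β = (19.38% − 1.00%) / 0.60 = 18.38 / 0.60 = 30.6333

30.63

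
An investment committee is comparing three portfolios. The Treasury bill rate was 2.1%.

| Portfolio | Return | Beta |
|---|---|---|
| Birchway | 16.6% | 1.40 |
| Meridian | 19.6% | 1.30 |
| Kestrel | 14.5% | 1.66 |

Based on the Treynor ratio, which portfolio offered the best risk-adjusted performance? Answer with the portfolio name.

Birchway: Treynor = (16.6% − 2.1%) / 1.40 = 10.357
Meridian: Treynor = (19.6% − 2.1%) / 1.30 = 13.462
Kestrel: Treynor = (14.5% − 2.1%) / 1.66 = 7.470
Highest: Meridian (13.462).

Meridian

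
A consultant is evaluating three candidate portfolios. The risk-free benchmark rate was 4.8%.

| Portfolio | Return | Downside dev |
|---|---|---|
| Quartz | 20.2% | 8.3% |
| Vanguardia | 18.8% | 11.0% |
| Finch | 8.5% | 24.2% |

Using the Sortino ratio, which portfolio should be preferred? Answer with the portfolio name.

Quartz: Sortino ratio = (20.2% − 4.8%) / 8.3% = 1.855
Vanguardia: Sortino ratio = (18.8% − 4.8%) / 11.0% = 1.273
Finch: Sortino ratio = (8.5% − 4.8%) / 24.2% = 0.153
Highest: Quartz (1.855).

Quartz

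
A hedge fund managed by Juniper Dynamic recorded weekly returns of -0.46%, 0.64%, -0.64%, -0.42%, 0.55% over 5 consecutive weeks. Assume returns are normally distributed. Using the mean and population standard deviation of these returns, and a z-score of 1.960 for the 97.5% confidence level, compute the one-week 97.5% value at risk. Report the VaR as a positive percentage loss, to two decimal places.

1.14

r̄ = (-0.46 + 0.64 − 0.64 − 0.42 + 0.55) / 5 = -0.0660%
Population σ = √[Σ(r − r̄)² / 5] = √[1.4879 / 5] = √0.2976 = 0.5455%
VaR = −(r̄ − z·σ) = −(-0.0660 − 1.960 × 0.5455) = −(-1.1352) = 1.1352%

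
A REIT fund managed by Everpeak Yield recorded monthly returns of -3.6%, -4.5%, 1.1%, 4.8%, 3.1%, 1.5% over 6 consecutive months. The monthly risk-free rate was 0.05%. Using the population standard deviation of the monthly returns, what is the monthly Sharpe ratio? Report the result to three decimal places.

r̄ = (-3.6 − 4.5 + 1.1 + 4.8 + 3.1 + 1.5) / 6 = 2.40 / 6 = 0.4000%
Σ(r − r̄)² = (-3.6 − 0.4000)² + (-4.5 − 0.4000)² + … = 68.3600
population σ = √(68.3600 / 6) = √11.3933 = 3.3754%
Sharpe = (r̄ − rf) / σ = (0.4000 − 0.05) / 3.3754 = 0.3500 / 3.3754 = 0.1037

0.104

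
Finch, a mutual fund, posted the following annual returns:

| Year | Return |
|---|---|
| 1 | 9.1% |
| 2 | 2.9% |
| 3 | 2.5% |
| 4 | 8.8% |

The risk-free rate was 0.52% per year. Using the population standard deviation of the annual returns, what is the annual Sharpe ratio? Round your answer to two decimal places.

μ = (9.1 + 2.9 + 2.5 + 8.8) / 4 = 5.8250%
Population σ = √[Σ(r − μ)² / 4] = √[39.1875 / 4] = √9.7969 = 3.1300%
Sharpe = (μ − rf) / σ = (5.8250 − 0.52) / 3.1300 = 5.3050 / 3.1300 = 1.6949

1.69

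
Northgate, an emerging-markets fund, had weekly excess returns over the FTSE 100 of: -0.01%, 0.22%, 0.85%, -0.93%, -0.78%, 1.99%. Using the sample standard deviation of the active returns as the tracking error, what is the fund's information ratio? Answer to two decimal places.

0.21

Mean return μ = 1.340 / 6 = 0.2233%
Σ(r − μ)² = (-0.01 − 0.2233)² + (0.22 − 0.2233)² + … = 5.9051
sample σ = √(5.9051 / 5) = √1.1810 = 1.0867%
IR = μ / tracking error = 0.2233 / 1.0867 = 0.2055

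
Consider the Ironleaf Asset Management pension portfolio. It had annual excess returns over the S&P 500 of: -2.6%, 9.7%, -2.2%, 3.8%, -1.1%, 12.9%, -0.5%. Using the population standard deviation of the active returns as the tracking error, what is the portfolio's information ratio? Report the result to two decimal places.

0.50

Mean return r̄ = 20.00 / 7 = 2.8571%
Σ(r − r̄)² = 230.8571; population σ = √(230.8571/7) = 5.7428%
IR = r̄ / tracking error = 2.8571 / 5.7428 = 0.4975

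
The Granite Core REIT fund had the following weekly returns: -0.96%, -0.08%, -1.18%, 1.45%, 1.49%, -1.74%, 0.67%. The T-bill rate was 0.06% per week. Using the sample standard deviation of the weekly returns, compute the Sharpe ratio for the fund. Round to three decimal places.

-0.085

Mean return r̄ = -0.350 / 7 = -0.0500%
Σ(r − r̄)² = (-0.96 − (-0.0500))² + (-0.08 − (-0.0500))² + … = 10.1020
σ = √[10.1020 / 6] = 1.2976%
Sharpe = (r̄ − rf) / σ = (-0.0500 − 0.06) / 1.2976 = -0.1100 / 1.2976 = -0.0848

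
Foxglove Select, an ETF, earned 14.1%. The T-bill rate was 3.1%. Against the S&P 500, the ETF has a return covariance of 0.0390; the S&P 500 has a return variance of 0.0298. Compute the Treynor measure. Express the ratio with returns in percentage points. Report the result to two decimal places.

8.41

β = Cov / Var = 0.0390 / 0.0298 = 1.3087
Treynor = (Rp − Rf) / β = (14.1% − 3.1%) / 1.3087 = 11.00 / 1.3087 = 8.4053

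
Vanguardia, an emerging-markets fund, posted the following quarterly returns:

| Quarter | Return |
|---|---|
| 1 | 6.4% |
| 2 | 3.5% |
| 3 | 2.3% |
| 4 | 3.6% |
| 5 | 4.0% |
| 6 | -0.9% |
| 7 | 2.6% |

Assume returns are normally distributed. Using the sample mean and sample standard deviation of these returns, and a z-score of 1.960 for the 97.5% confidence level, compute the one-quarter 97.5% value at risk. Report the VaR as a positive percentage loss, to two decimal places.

1.24

r̄ = (6.4 + 3.5 + 2.3 + 3.6 + 4 − 0.9 + 2.6) / 7 = 21.50 / 7 = 3.0714%
Σ(r − r̄)² = 28.9943; sample σ = √(28.9943/6) = 2.1983%
VaR = −(r̄ − z·σ) = −(3.0714 − 1.960 × 2.1983) = −(-1.2373) = 1.2373%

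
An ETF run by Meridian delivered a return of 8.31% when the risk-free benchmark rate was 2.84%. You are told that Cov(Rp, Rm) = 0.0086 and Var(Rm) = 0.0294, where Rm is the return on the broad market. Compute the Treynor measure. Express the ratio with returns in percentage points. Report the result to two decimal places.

β = Cov / Var = 0.0086 / 0.0294 = 0.2925
Treynor = (Rp − Rf) / β = (8.31% − 2.84%) / 0.2925 = 5.47 / 0.2925 = 18.7009

18.70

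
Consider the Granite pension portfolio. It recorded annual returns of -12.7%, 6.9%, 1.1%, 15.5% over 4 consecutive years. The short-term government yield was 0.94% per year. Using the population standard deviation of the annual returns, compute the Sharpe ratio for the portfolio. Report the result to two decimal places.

r̄ = (-12.7 + 6.9 + 1.1 + 15.5) / 4 = 2.7000%
Σ(r − r̄)² = (-12.7 − 2.7000)² + (6.9 − 2.7000)² + (1.1 − 2.7000)² + … = 421.2000
population σ = √(421.2000 / 4) = √105.3000 = 10.2616%
Sharpe = (r̄ − rf) / σ = (2.7000 − 0.94) / 10.2616 = 1.7600 / 10.2616 = 0.1715

0.17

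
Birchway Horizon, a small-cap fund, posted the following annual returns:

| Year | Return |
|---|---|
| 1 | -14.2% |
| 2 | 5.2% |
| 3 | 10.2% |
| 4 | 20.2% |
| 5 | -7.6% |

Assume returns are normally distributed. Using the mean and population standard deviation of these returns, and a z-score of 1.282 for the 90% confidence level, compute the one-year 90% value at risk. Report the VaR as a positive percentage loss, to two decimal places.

13.05

Mean return r̄ = 13.80 / 5 = 2.7600%
Σ(r − r̄)² = (-14.2 − 2.7600)² + (5.2 − 2.7600)² + … = 760.4320
σ = √[760.4320 / 5] = 12.3323%
VaR = −(r̄ − z·σ) = −(2.7600 − 1.282 × 12.3323) = −(-13.0500) = 13.0500%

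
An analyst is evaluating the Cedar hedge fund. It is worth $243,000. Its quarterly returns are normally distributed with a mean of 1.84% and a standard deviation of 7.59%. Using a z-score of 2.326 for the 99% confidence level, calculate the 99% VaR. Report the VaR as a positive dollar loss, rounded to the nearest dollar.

$38,429

Return at the 99% tail: μ − z·σ = 1.84% − 2.326 × 7.59% = 1.84 − 17.65434 = -15.81434%
VaR = −(-15.81434%) × $243,000 = 15.81434% × $243,000 = $38,429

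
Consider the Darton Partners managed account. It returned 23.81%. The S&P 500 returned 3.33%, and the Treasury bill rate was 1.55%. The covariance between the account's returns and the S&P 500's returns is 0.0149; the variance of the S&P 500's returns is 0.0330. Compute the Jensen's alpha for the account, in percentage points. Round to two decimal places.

21.46

β = Cov / Var = 0.0149 / 0.0330 = 0.4515
E[R] = Rf + β(Rm − Rf) = 1.55% + 0.4515 × (3.33% − 1.55%) = 2.3537%
α = Rp − E[R] = 23.81% − 2.3537% = 21.4563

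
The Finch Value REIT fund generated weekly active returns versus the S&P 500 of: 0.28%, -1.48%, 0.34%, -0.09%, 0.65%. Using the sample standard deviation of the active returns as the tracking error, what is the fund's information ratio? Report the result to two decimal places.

-0.07

μ = (0.28 − 1.48 + 0.34 − 0.09 + 0.65) / 5 = -0.300 / 5 = -0.0600%
Sample σ = √[Σ(r − μ)² / 4] = √[2.7970 / 4] = √0.6993 = 0.8362%
IR = μ / tracking error = -0.0600 / 0.8362 = -0.0718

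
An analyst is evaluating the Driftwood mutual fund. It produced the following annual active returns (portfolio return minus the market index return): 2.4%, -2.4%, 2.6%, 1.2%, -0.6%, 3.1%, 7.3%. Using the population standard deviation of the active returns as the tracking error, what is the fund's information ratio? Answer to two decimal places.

Mean return r̄ = 13.60 / 7 = 1.9429%
Population std dev = √[56.5571 / 7] = 2.8425%
IR = r̄ / tracking error = 1.9429 / 2.8425 = 0.6835

0.68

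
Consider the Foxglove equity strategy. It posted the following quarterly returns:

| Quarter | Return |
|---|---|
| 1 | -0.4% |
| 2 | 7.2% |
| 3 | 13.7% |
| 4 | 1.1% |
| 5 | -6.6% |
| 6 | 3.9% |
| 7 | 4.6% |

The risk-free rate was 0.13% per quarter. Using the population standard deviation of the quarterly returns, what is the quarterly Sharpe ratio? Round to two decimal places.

r̄ = (-0.4 + 7.2 + 13.7 + 1.1 − 6.6 + 3.9 + 4.6) / 7 = 3.3571%
Σ(r − r̄)² = 241.9371; population σ = √(241.9371/7) = 5.8790%
Sharpe = (r̄ − rf) / σ = (3.3571 − 0.13) / 5.8790 = 3.2271 / 5.8790 = 0.5489

0.55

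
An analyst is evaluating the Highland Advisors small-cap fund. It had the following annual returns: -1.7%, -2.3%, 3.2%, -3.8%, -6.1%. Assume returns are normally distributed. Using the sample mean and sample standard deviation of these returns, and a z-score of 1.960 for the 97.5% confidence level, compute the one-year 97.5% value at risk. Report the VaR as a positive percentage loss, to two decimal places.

8.87

Mean return r̄ = -10.70 / 5 = -2.1400%
Σ(r − r̄)² = 47.1720; sample σ = √(47.1720/4) = 3.4341%
VaR = −(r̄ − z·σ) = −(-2.1400 − 1.960 × 3.4341) = −(-8.8708) = 8.8708%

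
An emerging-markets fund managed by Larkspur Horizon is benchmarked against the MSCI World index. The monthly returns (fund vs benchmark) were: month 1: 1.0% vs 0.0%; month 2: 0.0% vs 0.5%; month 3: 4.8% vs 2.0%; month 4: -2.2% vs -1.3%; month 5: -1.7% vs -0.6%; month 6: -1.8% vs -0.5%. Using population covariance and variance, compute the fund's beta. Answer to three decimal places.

2.196

r̄p = 0.0167%,  r̄m = 0.0167%
Cov = Σ(rp − r̄p)(rm − r̄m) / 6 = 2.3964
Var(rm) = Σ(rm − r̄m)² / 6 = 1.0914
β = Cov / Var = 2.3964 / 1.0914 = 2.1957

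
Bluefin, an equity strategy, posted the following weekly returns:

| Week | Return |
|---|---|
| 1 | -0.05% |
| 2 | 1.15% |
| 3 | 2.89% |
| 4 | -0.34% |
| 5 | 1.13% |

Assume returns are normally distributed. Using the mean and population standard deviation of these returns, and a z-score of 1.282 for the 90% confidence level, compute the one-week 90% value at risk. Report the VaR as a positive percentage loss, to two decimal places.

0.51

μ = (-0.05 + 1.15 + 2.89 − 0.34 + 1.13) / 5 = 0.9560%
Population std dev = √[6.4999 / 5] = 1.1402%
VaR = −(μ − z·σ) = −(0.9560 − 1.282 × 1.1402) = −(-0.5057) = 0.5057%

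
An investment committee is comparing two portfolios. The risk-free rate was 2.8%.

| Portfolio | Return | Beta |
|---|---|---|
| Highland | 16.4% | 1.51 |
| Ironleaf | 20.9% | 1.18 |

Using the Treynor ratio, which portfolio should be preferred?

Ironleaf

Highland: Treynor = (16.4% − 2.8%) / 1.51 = 9.007
Ironleaf: Treynor = (20.9% − 2.8%) / 1.18 = 15.339
Highest: Ironleaf (15.339).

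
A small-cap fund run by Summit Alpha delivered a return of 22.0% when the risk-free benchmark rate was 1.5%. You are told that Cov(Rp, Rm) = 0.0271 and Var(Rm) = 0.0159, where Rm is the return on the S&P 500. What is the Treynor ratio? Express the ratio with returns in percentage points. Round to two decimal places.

12.03

β = Cov / Var = 0.0271 / 0.0159 = 1.7044
Treynor = (Rp − Rf) / β = (22.0% − 1.5%) / 1.7044 = 20.50 / 1.7044 = 12.0277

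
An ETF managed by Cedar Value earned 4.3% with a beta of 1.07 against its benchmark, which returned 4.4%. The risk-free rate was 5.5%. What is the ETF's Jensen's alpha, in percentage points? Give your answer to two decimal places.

-0.02

CAPM expected return = Rf + β(Rm − Rf) = 5.5% + 1.07 × (4.4% − 5.5%) = 5.5 + 1.07 × -1.10 = 4.3230%
Jensen's α = Rp − E[R] = 4.3% − 4.3230% = -0.0230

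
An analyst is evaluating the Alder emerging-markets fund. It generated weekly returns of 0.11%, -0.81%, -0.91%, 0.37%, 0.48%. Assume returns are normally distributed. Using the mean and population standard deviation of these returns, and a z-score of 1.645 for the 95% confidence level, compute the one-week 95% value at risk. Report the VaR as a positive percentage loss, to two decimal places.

r̄ = (0.11 − 0.81 − 0.91 + 0.37 + 0.48) / 5 = -0.760 / 5 = -0.1520%
Population σ = √[Σ(r − r̄)² / 5] = √[1.7481 / 5] = √0.3496 = 0.5913%
VaR = −(r̄ − z·σ) = −(-0.1520 − 1.645 × 0.5913) = −(-1.1247) = 1.1247%

1.12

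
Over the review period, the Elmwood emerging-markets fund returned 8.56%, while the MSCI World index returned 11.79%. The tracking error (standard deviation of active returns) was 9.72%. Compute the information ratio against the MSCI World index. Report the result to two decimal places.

IR = (Rp − Rb) / TE = (8.56% − 11.79%) / 9.72% = -3.23% / 9.72% = -0.3323

-0.33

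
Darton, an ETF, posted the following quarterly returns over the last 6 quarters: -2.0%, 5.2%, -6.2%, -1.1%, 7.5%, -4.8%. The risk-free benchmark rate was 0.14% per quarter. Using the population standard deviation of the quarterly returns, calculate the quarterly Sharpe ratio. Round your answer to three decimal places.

r̄ = (-2 + 5.2 − 6.2 − 1.1 + 7.5 − 4.8) / 6 = -1.40 / 6 = -0.2333%
Population std dev = √[149.6533 / 6] = 4.9942%
Sharpe = (r̄ − rf) / σ = (-0.2333 − 0.14) / 4.9942 = -0.3733 / 4.9942 = -0.0747

-0.075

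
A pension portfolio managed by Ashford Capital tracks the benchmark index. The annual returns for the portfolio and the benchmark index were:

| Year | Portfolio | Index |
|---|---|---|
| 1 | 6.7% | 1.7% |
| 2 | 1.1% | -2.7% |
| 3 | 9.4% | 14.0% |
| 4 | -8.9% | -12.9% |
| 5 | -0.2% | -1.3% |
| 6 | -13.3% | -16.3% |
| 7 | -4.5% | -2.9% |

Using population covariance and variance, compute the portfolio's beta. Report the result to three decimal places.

0.775

r̄p = -1.3857%,  r̄m = -2.9143%
Cov = Σ(rp − r̄p)(rm − r̄m) / 7 = 65.2373
Var(rm) = Σ(rm − r̄m)² / 7 = 84.1327
β = Cov / Var = 65.2373 / 84.1327 = 0.7754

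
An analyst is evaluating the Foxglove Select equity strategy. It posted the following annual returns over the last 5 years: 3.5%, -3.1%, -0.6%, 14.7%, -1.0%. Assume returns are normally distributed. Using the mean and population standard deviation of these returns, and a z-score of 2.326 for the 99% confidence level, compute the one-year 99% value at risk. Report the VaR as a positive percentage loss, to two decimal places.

12.12

r̄ = (3.5 − 3.1 − 0.6 + 14.7 − 1) / 5 = 13.50 / 5 = 2.7000%
Population std dev = √[202.8600 / 5] = 6.3696%
VaR = −(r̄ − z·σ) = −(2.7000 − 2.326 × 6.3696) = −(-12.1157) = 12.1157%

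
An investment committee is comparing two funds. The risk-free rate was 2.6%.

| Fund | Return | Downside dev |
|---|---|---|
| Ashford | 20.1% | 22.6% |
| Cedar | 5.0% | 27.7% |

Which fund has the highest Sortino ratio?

Ashford: Sortino ratio = (20.1% − 2.6%) / 22.6% = 0.774
Cedar: Sortino ratio = (5.0% − 2.6%) / 27.7% = 0.087
Highest: Ashford (0.774).

Ashford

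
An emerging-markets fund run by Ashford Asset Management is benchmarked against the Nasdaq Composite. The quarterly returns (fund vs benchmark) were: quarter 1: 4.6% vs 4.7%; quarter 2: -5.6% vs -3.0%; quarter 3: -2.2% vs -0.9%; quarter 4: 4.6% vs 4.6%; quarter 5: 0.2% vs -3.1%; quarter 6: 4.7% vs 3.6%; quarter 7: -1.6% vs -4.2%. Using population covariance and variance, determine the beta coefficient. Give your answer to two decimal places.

r̄p = 0.6714%,  r̄m = 0.2429%
Cov = Σ(rp − r̄p)(rm − r̄m) / 7 = 11.9198
Var(rm) = Σ(rm − r̄m)² / 7 = 13.2653
β = Cov / Var = 11.9198 / 13.2653 = 0.8986

0.90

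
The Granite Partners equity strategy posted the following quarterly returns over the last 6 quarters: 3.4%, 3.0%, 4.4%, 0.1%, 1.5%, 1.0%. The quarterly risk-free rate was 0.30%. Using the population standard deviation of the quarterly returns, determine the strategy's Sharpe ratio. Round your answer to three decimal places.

Mean return μ = 13.40 / 6 = 2.2333%
Population σ = √[Σ(r − μ)² / 6] = √[13.2533 / 6] = √2.2089 = 1.4862%
Sharpe = (μ − rf) / σ = (2.2333 − 0.3) / 1.4862 = 1.9333 / 1.4862 = 1.3008

1.301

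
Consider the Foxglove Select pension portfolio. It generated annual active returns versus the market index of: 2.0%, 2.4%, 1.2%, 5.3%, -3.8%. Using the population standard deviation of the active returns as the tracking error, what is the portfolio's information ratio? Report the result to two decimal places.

r̄ = (2 + 2.4 + 1.2 + 5.3 − 3.8) / 5 = 1.4200%
Σ(r − r̄)² = (2 − 1.4200)² + (2.4 − 1.4200)² + … = 43.6480
σ = √[43.6480 / 5] = 2.9546%
IR = r̄ / tracking error = 1.4200 / 2.9546 = 0.4806

0.48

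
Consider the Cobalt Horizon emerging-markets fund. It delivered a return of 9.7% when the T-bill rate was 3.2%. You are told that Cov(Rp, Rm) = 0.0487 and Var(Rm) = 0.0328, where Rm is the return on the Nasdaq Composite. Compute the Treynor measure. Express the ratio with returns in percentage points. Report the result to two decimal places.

β = Cov / Var = 0.0487 / 0.0328 = 1.4848
Treynor = (Rp − Rf) / β = (9.7% − 3.2%) / 1.4848 = 6.50 / 1.4848 = 4.3777

4.38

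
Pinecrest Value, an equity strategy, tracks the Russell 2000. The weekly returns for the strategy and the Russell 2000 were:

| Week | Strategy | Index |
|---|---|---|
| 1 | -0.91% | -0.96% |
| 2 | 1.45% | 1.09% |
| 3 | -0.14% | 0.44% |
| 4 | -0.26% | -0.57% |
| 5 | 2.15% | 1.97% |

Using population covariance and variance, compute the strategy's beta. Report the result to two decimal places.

r̄p = 0.4580%,  r̄m = 0.3940%
Cov = Σ(rp − r̄p)(rm − r̄m) / 5 = 1.1748
Var(rm) = Σ(rm − r̄m)² / 5 = 1.1466
β = Cov / Var = 1.1748 / 1.1466 = 1.0246

1.02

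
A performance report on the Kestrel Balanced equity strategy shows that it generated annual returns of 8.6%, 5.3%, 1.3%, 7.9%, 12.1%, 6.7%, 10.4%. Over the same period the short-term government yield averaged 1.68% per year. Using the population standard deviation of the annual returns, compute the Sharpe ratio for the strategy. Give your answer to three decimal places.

1.771

Mean return r̄ = 52.30 / 7 = 7.4714%
Σ(r − r̄)² = (8.6 − 7.4714)² + (5.3 − 7.4714)² + … = 74.8543
population σ = √(74.8543 / 7) = √10.6935 = 3.2701%
Sharpe = (r̄ − rf) / σ = (7.4714 − 1.68) / 3.2701 = 5.7914 / 3.2701 = 1.7710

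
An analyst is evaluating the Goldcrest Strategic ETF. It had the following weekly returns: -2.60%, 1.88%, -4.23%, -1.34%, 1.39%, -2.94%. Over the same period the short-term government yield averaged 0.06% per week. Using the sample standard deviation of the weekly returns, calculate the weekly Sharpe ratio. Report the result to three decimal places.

-0.555

Mean return r̄ = -7.840 / 6 = -1.3067%
Sample std dev = √[30.3143 / 5] = 2.4623%
Sharpe = (r̄ − rf) / σ = (-1.3067 − 0.06) / 2.4623 = -1.3667 / 2.4623 = -0.5551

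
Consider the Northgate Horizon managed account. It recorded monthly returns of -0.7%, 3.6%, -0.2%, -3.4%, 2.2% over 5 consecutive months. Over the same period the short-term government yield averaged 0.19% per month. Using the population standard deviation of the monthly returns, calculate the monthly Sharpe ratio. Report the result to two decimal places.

0.05

μ = (-0.7 + 3.6 − 0.2 − 3.4 + 2.2) / 5 = 1.50 / 5 = 0.3000%
Population σ = √[Σ(r − μ)² / 5] = √[29.4400 / 5] = √5.8880 = 2.4265%
Sharpe = (μ − rf) / σ = (0.3000 − 0.19) / 2.4265 = 0.1100 / 2.4265 = 0.0453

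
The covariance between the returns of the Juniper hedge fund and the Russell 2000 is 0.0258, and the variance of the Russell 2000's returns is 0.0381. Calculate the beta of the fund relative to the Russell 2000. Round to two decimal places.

β = Cov(Rp, Rm) / Var(Rm) = 0.0258 / 0.0381 = 0.6772

0.68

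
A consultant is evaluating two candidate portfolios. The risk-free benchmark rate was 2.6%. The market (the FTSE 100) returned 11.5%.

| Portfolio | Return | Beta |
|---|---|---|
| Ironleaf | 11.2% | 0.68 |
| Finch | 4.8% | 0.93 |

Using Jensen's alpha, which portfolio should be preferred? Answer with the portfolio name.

Ironleaf: α = 11.2% − [2.6% + 0.68 × (11.5% − 2.6%)] = 2.548
Finch: α = 4.8% − [2.6% + 0.93 × (11.5% − 2.6%)] = -6.077
Highest: Ironleaf (2.548).

Ironleaf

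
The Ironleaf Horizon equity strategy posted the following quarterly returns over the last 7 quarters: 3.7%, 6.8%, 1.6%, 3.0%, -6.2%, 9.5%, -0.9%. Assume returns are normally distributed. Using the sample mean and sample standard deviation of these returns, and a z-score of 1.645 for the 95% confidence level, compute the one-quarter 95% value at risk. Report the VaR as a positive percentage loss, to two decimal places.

5.92

μ = (3.7 + 6.8 + 1.6 + 3 − 6.2 + 9.5 − 0.9) / 7 = 2.5000%
Sample σ = √[Σ(r − μ)² / 6] = √[157.2400 / 6] = √26.2067 = 5.1192%
VaR = −(μ − z·σ) = −(2.5000 − 1.645 × 5.1192) = −(-5.9211) = 5.9211%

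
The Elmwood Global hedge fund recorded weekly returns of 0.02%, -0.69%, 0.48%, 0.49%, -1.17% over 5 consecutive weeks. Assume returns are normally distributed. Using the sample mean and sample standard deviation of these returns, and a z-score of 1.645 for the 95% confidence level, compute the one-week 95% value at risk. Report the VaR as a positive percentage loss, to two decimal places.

1.38

r̄ = (0.02 − 0.69 + 0.48 + 0.49 − 1.17) / 5 = -0.1740%
Σ(r − r̄)² = (0.02 − (-0.1740))² + (-0.69 − (-0.1740))² + … = 2.1645
sample σ = √(2.1645 / 4) = √0.5411 = 0.7356%
VaR = −(r̄ − z·σ) = −(-0.1740 − 1.645 × 0.7356) = −(-1.3841) = 1.3841%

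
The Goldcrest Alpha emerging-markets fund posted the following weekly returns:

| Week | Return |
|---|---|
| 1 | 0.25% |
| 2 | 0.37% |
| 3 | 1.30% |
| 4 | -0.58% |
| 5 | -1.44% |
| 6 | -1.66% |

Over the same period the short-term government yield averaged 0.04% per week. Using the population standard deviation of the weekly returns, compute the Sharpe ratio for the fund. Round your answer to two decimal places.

Mean return r̄ = -1.760 / 6 = -0.2933%
Σ(r − r̄)² = (0.25 − (-0.2933))² + (0.37 − (-0.2933))² + … = 6.5387
population σ = √(6.5387 / 6) = √1.0898 = 1.0439%
Sharpe = (r̄ − rf) / σ = (-0.2933 − 0.04) / 1.0439 = -0.3333 / 1.0439 = -0.3193

-0.32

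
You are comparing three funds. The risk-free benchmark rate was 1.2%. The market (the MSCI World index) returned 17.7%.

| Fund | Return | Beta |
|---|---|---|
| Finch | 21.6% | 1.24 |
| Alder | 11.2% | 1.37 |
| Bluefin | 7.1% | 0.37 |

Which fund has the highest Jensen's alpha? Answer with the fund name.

Finch: α = 21.6% − [1.2% + 1.24 × (17.7% − 1.2%)] = -0.060
Alder: α = 11.2% − [1.2% + 1.37 × (17.7% − 1.2%)] = -12.605
Bluefin: α = 7.1% − [1.2% + 0.37 × (17.7% − 1.2%)] = -0.205
Highest: Finch (-0.060).

Finch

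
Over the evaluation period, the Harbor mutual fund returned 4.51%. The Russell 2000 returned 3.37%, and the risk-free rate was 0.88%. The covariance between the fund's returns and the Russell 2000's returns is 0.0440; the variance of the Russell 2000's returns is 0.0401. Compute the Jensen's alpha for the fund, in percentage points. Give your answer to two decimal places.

0.90

β = Cov / Var = 0.0440 / 0.0401 = 1.0973
E[R] = Rf + β(Rm − Rf) = 0.88% + 1.0973 × (3.37% − 0.88%) = 3.6123%
α = Rp − E[R] = 4.51% − 3.6123% = 0.8977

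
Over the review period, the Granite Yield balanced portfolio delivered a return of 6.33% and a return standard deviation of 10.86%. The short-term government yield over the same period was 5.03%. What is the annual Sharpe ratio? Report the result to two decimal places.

0.12

Sharpe = (Rp − Rf) / σp = (6.33% − 5.03%) / 10.86% = 1.30% / 10.86% = 0.1197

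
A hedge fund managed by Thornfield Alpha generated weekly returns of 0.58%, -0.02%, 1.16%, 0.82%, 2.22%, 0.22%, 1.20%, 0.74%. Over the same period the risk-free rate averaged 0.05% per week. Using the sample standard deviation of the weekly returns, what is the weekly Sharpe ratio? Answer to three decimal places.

1.181

Mean return r̄ = 6.920 / 8 = 0.8650%
Σ(r − r̄)² = (0.58 − 0.8650)² + (-0.02 − 0.8650)² + … = 3.3334
sample σ = √(3.3334 / 7) = √0.4762 = 0.6901%
Sharpe = (r̄ − rf) / σ = (0.8650 − 0.05) / 0.6901 = 0.8150 / 0.6901 = 1.1810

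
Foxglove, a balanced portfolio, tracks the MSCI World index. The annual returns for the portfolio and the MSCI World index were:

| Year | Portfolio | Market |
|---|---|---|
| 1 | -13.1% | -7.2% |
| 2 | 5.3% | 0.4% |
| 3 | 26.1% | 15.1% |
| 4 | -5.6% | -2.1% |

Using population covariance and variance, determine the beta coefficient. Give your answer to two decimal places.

r̄p = 3.1750%,  r̄m = 1.5500%
Cov = Σ(rp − r̄p)(rm − r̄m) / 4 = 120.6563
Var(rm) = Σ(rm − r̄m)² / 4 = 68.7025
β = Cov / Var = 120.6563 / 68.7025 = 1.7562

1.76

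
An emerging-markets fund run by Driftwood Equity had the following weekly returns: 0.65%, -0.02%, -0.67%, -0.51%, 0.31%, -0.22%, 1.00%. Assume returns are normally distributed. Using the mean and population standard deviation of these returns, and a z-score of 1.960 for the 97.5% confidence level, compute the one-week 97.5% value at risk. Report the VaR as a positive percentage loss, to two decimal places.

1.03

r̄ = (0.65 − 0.02 − 0.67 − 0.51 + 0.31 − 0.22 + 1) / 7 = 0.0771%
Σ(r − r̄)² = 2.2347; population σ = √(2.2347/7) = 0.5650%
VaR = −(r̄ − z·σ) = −(0.0771 − 1.960 × 0.5650) = −(-1.0303) = 1.0303%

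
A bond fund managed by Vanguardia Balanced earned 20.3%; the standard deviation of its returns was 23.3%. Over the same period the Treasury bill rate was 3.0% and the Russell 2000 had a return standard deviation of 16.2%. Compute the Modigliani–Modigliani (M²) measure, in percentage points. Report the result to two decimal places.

15.03

Sharpe = (Rp − Rf) / σp = (20.3% − 3.0%) / 23.3% = 0.7425
M² = Rf + Sharpe × σm = 3.0% + 0.7425 × 16.2% = 15.0285%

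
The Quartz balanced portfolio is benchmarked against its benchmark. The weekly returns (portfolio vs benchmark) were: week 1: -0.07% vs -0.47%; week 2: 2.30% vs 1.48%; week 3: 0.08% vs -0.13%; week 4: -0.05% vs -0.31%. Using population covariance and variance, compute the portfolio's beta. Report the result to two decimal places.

1.28

r̄p = 0.5650%,  r̄m = 0.1425%
Cov = Σ(rp − r̄p)(rm − r̄m) / 4 = 0.7800
Var(rm) = Σ(rm − r̄m)² / 4 = 0.6108
β = Cov / Var = 0.7800 / 0.6108 = 1.2770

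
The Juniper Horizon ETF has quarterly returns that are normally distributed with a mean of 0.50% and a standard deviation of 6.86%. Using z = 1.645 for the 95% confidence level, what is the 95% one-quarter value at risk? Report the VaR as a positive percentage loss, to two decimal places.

10.78

VaR (as % loss) = −(μ − z·σ) = −(0.50% − 1.645 × 6.86%) = −(-10.7847%) = 10.7847%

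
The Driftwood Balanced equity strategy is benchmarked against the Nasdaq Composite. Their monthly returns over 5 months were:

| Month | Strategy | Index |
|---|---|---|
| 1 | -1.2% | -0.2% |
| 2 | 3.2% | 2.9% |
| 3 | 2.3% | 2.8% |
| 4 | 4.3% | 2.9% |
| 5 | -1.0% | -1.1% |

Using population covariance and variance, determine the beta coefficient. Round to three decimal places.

r̄p = 1.5200%,  r̄m = 1.4600%
Cov = Σ(rp − r̄p)(rm − r̄m) / 5 = 3.6868
Var(rm) = Σ(rm − r̄m)² / 5 = 3.0504
β = Cov / Var = 3.6868 / 3.0504 = 1.2086

1.209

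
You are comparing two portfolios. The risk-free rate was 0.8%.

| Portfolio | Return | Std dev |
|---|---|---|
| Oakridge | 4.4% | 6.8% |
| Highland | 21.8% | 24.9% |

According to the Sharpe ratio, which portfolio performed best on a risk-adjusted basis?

Highland

Oakridge: Sharpe ratio = (4.4% − 0.8%) / 6.8% = 0.529
Highland: Sharpe ratio = (21.8% − 0.8%) / 24.9% = 0.843
Highest: Highland (0.843).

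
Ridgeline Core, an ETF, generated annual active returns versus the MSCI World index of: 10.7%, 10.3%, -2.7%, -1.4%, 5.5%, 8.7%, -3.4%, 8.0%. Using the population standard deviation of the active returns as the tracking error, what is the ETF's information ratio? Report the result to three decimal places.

μ = (10.7 + 10.3 − 2.7 − 1.4 + 5.5 + 8.7 − 3.4 + 8) / 8 = 4.4625%
Σ(r − μ)² = (10.7 − 4.4625)² + (10.3 − 4.4625)² + (-2.7 − 4.4625)² + … = 252.0188
σ = √[252.0188 / 8] = 5.6127%
IR = μ / tracking error = 4.4625 / 5.6127 = 0.7951

0.795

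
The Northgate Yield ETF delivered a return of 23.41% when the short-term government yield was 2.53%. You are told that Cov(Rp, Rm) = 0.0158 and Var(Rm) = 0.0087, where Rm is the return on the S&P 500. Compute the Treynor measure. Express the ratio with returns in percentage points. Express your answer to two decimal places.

β = Cov / Var = 0.0158 / 0.0087 = 1.8161
Treynor = (Rp − Rf) / β = (23.41% − 2.53%) / 1.8161 = 20.88 / 1.8161 = 11.4972

11.50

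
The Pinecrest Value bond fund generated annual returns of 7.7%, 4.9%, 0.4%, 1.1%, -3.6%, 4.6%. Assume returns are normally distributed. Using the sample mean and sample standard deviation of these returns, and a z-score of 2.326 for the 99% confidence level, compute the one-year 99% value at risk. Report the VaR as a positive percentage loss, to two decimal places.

r̄ = (7.7 + 4.9 + 0.4 + 1.1 − 3.6 + 4.6) / 6 = 15.10 / 6 = 2.5167%
Σ(r − r̄)² = (7.7 − 2.5167)² + (4.9 − 2.5167)² + … = 80.7883
sample σ = √(80.7883 / 5) = √16.1577 = 4.0197%
VaR = −(r̄ − z·σ) = −(2.5167 − 2.326 × 4.0197) = −(-6.8331) = 6.8331%

6.83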